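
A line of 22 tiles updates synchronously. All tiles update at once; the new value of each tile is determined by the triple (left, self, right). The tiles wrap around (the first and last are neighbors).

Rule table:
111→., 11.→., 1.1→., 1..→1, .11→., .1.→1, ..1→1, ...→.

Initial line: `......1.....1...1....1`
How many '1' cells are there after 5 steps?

1....111...111.111..11
.1..1...1.1.......11..
111111.11.11.....1..1.
............1...11111.
...........111.1.....1
count of 1: 5

5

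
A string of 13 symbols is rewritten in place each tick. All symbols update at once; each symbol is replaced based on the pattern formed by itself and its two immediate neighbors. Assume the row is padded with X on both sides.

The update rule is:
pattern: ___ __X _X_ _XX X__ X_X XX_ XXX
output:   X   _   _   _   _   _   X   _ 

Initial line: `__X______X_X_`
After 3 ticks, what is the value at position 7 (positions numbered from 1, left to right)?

____XXXX_____
_XX____X_XXX_
__X_XX_____X_
position 7 holds _

_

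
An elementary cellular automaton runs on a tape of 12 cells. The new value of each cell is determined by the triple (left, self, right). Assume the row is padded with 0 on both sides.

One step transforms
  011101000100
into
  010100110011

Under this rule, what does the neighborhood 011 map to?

1

At position 1 the neighborhood is 011; the next row has 1 there.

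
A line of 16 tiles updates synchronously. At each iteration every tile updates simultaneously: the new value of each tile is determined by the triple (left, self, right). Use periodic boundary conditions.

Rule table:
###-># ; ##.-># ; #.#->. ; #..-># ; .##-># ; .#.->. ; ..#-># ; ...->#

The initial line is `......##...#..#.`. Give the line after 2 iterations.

###########.##.#

###########.##.#
###########.##.#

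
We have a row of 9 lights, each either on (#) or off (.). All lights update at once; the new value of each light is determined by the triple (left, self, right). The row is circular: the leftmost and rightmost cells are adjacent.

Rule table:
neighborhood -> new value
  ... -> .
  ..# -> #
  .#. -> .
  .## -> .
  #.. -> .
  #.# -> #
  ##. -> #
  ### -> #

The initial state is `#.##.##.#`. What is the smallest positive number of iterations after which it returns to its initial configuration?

iteration 1: ##.##.##.
iteration 2: .##.##.##
iteration 3: #.##.##.#

3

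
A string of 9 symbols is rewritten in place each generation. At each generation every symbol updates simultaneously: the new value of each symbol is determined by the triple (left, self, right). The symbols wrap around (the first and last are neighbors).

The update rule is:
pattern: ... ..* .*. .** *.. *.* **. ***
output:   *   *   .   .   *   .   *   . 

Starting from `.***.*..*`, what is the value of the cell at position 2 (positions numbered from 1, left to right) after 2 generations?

...*..**.
***.**.**
position 2 holds *

*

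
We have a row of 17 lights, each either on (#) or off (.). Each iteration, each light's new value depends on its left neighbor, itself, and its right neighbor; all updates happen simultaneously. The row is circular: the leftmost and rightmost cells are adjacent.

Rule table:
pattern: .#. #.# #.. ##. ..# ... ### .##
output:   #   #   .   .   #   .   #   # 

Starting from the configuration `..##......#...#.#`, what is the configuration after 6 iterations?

.##......##..####
##......##..####.
#......##..####.#
......##..####.##
.....##..####.##.
....##..####.##..

....##..####.##..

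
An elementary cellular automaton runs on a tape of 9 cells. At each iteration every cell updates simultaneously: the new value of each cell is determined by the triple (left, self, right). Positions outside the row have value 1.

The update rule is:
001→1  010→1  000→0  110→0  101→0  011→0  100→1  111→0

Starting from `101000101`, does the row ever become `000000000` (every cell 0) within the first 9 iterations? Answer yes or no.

yes

001101100
110000011
001000100
111101111
000000000
all cells are 0 at iteration 5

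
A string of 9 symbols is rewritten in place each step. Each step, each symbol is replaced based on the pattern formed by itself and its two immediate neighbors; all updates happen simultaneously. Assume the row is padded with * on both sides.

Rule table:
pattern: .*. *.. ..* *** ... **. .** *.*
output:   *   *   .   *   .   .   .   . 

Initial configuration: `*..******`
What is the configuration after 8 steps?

*..**..*.

.*..*****
.**..****
...*..***
*..**..**
.*...*..*
.**..**..
...*...*.
*..**..*.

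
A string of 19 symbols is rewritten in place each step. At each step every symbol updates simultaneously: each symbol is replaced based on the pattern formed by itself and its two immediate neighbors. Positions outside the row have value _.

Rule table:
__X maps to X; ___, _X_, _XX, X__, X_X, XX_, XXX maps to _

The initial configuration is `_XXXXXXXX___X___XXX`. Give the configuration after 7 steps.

_____X___X_________

step 1: X__________X___X___
step 2: __________X___X____
step 3: _________X___X_____
step 4: ________X___X______
step 5: _______X___X_______
step 6: ______X___X________
step 7: _____X___X_________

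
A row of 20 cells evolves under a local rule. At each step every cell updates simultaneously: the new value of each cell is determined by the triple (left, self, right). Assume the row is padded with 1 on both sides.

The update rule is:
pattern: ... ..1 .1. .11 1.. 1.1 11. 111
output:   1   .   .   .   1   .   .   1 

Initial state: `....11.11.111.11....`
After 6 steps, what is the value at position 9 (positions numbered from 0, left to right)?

.

step 1: 111........1....111.
step 2: 11.1111111..111..1..
step 3: 1...11111.1..1.1..1.
step 4: .11..111...1....1...
step 5: ...1..1.11..111..11.
step 6: 11..1.....1..1.1....
position 9 holds .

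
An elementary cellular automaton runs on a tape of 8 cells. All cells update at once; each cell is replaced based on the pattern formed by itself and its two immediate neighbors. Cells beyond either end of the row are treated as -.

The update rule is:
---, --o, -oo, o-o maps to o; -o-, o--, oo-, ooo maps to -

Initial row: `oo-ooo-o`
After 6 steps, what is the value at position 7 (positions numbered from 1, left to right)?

-

step 1: o-oo--o-
step 2: -oo--o--
step 3: oo--o--o
step 4: o--o--o-
step 5: --o--o--
step 6: oo--o--o
position 7 holds -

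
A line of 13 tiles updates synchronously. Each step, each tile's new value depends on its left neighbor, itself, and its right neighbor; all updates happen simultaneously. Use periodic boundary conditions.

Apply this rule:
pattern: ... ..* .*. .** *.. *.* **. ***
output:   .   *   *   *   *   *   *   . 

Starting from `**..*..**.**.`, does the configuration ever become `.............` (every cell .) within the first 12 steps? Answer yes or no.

*************
.............
all cells are . at step 2

yes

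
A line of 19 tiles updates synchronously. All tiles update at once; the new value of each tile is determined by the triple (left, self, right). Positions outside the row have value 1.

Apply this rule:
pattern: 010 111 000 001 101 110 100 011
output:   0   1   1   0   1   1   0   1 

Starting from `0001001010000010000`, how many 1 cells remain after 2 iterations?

11

0100000100111000110
1001110000111010111
count of 1: 11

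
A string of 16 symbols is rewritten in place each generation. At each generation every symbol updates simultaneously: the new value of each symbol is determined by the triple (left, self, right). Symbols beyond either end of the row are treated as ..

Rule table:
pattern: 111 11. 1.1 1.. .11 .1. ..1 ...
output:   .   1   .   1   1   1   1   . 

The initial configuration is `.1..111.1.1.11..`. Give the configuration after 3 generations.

11111.1.1.1.111.
1...1.1.1.1.1.11
11.11.1.1.1.1.11

11.11.1.1.1.1.11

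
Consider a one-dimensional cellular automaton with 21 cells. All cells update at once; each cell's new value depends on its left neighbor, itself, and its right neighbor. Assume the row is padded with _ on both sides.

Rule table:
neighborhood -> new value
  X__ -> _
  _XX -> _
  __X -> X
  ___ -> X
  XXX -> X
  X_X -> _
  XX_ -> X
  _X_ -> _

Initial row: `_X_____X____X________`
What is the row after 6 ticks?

X__XXXX__XXX__XXXXXXX
__X_XXX_X_XX_X_XXXXXX
XX___XX____X____XXXXX
_X_XX_X_XXX__XXX_XXXX
X___X____XX_X_XX__XXX
__XX__XXX_X____X_X_XX

__XX__XXX_X____X_X_XX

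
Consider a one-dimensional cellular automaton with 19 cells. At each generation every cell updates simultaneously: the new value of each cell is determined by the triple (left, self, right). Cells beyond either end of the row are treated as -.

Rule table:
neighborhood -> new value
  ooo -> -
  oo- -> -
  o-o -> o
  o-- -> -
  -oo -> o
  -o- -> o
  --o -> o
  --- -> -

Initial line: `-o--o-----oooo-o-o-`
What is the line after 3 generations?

ooo----oo---oo-----

oo-oo----oo---oooo-
o-oo----oo---oo----
ooo----oo---oo-----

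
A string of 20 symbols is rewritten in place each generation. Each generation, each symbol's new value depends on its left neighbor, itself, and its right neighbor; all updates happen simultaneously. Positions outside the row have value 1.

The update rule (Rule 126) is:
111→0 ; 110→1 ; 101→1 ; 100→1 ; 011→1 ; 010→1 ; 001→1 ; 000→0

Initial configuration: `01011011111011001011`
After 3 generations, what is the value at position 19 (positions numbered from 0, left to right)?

11111110001111111110
00000011011000000011
10000111111100000110
position 19 holds 0

0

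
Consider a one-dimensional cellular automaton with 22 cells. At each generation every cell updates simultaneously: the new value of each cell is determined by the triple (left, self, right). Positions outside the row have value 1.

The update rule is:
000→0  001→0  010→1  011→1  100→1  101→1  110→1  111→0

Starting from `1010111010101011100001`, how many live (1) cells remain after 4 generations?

13

generation 1: 1111101111111110110001
generation 2: 0000111000000011111001
generation 3: 1000101100000010001101
generation 4: 1100111110000011001111
count of 1: 13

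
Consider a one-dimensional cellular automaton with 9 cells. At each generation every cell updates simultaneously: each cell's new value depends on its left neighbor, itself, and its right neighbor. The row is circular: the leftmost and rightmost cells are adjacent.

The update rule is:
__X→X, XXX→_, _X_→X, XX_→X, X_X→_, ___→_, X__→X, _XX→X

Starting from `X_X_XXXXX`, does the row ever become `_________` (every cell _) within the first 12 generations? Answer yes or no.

no

X_X_X____
X_X_XX__X
X_X_XXXXX  (repeats generation 0; period 3)
generation 12: X_X_XXXXX
generation 12 is X_X_XXXXX, still not uniform _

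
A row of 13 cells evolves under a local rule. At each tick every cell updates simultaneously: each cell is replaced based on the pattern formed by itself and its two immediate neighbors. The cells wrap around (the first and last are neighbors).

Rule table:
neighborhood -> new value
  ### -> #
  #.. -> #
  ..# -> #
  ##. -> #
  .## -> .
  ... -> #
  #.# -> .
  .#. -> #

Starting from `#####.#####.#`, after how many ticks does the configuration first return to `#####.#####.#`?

tick 1: #####..####..
tick 2: .######.#####
tick 3: ..#####..####
tick 4: ##.######.###
tick 5: ##..#####..##
tick 6: ####.######.#
tick 7: ####..#####..
tick 8: .#####.######
tick 9: ..####..#####
tick 10: ##.#####.####
tick 11: ##..####..###
tick 12: ####.#####.##
tick 13: ####..####..#
tick 14: ######.#####.
tick 15: .#####..####.
tick 16: #.######.####
tick 17: #..#####..###
tick 18: ###.######.##
tick 19: ###..#####..#
tick 20: #####.######.
tick 21: .####..#####.
tick 22: #.#####.#####
tick 23: #..####..####
tick 24: ###.#####.###
tick 25: ###..####..##
tick 26: #####.#####.#

26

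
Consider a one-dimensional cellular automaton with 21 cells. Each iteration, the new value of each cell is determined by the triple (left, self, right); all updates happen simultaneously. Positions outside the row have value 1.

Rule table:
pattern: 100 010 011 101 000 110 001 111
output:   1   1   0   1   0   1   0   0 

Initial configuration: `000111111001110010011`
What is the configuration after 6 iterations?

100000001100011011000
110000000110001101100
011000000011000110110
101100000001100011011
110110000000110001100
011011000000011000110

011011000000011000110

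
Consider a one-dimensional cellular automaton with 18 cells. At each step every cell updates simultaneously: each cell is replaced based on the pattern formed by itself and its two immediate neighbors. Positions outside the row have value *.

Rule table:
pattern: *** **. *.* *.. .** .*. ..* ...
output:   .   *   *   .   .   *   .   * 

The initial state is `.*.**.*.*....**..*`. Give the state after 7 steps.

...*...**...*.*...

***.*****.**..*...
..**....**.*..*.*.
...*.**..***..****
.*.**.*....*......
***.***.**.*.****.
..**..**.****...**
...*...**...*.*...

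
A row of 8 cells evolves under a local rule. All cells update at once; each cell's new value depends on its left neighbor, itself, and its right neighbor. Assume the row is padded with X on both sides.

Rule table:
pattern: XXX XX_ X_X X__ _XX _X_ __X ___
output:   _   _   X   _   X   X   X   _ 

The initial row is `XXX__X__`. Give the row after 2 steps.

___XX_XX

step 1: ____XX_X
step 2: ___XX_XX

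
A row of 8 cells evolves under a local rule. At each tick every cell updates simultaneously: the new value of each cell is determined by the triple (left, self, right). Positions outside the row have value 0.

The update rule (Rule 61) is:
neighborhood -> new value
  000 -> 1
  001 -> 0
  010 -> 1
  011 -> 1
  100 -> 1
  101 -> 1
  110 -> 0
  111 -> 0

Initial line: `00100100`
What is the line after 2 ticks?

10110111
11101100

11101100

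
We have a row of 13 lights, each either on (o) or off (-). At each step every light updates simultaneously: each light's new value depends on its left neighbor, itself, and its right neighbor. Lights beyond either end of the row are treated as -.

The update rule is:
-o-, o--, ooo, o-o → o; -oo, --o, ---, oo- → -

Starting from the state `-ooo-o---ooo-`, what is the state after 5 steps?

------o-ooo--

--o-ooo---o-o
--oo-o-o--ooo
----ooooo--o-
-----ooo-o-oo
------o-ooo--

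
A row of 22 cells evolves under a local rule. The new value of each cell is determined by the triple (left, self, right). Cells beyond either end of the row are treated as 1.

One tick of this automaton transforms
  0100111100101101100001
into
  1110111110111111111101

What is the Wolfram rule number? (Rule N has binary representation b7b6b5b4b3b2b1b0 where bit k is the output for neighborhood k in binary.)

253

position 5: 111 → 1  (bit 7 = 1)
position 7: 110 → 1  (bit 6 = 1)
position 0: 101 → 1  (bit 5 = 1)
position 2: 100 → 1  (bit 4 = 1)
position 4: 011 → 1  (bit 3 = 1)
position 1: 010 → 1  (bit 2 = 1)
position 3: 001 → 0  (bit 1 = 0)
position 18: 000 → 1  (bit 0 = 1)
bits b7..b0 = 11111101 = 253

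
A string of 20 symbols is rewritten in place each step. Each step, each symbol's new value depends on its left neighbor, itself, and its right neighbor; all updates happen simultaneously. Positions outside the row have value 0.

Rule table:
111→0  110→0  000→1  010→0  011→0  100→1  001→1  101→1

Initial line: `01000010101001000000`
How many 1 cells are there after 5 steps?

15

step 1: 10111101010110111111
step 2: 01000010101001000000  (repeats step 0; period 2)
step 5: 10111101010110111111
count of 1: 15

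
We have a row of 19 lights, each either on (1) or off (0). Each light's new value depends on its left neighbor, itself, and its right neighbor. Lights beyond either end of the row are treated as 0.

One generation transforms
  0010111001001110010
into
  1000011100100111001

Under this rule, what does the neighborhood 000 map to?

At position 0 the neighborhood is 000; the next row has 1 there.

1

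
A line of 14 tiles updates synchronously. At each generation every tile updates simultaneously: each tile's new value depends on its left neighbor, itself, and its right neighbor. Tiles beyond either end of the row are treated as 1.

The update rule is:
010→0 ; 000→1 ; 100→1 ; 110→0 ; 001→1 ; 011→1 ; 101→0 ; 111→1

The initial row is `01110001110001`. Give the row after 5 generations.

11111011111111

generation 1: 01101111101111
generation 2: 01001111001111
generation 3: 00111110111111
generation 4: 11111100111111
generation 5: 11111011111111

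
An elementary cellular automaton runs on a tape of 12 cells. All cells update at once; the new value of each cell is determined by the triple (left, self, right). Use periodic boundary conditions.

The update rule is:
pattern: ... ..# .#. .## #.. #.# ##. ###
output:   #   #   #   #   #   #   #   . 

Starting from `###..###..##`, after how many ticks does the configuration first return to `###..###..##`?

2

..####.####.
###..###..##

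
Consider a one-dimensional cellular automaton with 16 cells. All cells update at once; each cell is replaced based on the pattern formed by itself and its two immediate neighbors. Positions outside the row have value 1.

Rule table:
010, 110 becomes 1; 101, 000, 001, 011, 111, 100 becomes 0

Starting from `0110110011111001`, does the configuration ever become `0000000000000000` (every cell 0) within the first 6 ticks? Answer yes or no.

no

0010010000001000
0010010000001000  (fixed point — unchanged through tick 6)
tick 6 is 0010010000001000, still not uniform 0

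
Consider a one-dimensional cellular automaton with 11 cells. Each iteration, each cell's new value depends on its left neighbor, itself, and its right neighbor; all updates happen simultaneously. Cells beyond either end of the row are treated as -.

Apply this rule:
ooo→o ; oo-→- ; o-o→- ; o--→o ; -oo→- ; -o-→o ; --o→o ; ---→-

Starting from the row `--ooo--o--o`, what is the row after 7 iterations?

oo---oo-oo-

-o-o-oooooo
oo-o--oooo-
---ooo-oo-o
--o-o-----o
-oo-oo---oo
o-----o-o--
oo---oo-oo-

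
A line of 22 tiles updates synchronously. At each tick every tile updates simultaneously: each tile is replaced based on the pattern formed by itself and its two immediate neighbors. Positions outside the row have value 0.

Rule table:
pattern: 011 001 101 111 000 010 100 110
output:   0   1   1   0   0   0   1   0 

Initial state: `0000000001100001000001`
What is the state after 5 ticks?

0000000010010010100010
0000000101101101010101
0000001010010010101010
0000010101101101010101
0000101010010010101010

0000101010010010101010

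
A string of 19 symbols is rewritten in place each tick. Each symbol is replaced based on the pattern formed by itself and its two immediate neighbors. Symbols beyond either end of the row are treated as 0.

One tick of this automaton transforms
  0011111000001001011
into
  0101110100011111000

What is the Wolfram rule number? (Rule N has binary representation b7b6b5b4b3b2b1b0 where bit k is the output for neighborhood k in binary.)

150

position 3: 111 → 1  (bit 7 = 1)
position 6: 110 → 0  (bit 6 = 0)
position 16: 101 → 0  (bit 5 = 0)
position 7: 100 → 1  (bit 4 = 1)
position 2: 011 → 0  (bit 3 = 0)
position 12: 010 → 1  (bit 2 = 1)
position 1: 001 → 1  (bit 1 = 1)
position 0: 000 → 0  (bit 0 = 0)
bits b7..b0 = 10010110 = 150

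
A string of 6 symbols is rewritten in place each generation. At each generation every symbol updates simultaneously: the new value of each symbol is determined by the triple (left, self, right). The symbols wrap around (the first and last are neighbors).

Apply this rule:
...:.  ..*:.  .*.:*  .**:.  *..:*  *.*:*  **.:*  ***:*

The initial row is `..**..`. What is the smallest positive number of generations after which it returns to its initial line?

generation 1: ...**.
generation 2: ....**
generation 3: *....*
generation 4: **....
generation 5: .**...
generation 6: ..**..

6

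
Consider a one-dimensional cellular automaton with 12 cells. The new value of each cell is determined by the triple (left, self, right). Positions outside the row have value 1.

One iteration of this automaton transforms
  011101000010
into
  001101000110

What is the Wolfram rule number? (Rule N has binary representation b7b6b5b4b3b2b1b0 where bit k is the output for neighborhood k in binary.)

position 2: 111 → 1  (bit 7 = 1)
position 3: 110 → 1  (bit 6 = 1)
position 0: 101 → 0  (bit 5 = 0)
position 6: 100 → 0  (bit 4 = 0)
position 1: 011 → 0  (bit 3 = 0)
position 5: 010 → 1  (bit 2 = 1)
position 9: 001 → 1  (bit 1 = 1)
position 7: 000 → 0  (bit 0 = 0)
bits b7..b0 = 11000110 = 198

198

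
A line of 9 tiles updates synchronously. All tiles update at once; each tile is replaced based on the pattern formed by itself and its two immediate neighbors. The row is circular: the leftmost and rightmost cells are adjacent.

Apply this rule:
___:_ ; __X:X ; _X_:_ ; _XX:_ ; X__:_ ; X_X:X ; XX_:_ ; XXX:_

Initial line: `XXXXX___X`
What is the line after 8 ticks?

tick 1: _______X_
tick 2: ______X__
tick 3: _____X___
tick 4: ____X____
tick 5: ___X_____
tick 6: __X______
tick 7: _X_______
tick 8: X________

X________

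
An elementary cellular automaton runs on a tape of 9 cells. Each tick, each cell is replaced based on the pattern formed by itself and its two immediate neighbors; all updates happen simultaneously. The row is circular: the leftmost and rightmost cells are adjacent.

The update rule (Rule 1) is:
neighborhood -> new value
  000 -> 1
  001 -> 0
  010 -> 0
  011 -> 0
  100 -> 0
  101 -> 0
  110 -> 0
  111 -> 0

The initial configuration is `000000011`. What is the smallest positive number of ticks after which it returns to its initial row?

011111000
000000011

2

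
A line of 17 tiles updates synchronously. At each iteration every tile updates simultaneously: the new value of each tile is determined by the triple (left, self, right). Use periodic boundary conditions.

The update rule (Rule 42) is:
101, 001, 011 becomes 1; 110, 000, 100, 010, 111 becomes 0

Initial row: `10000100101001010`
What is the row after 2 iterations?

00010010100101010

00001001010010101
00010010100101010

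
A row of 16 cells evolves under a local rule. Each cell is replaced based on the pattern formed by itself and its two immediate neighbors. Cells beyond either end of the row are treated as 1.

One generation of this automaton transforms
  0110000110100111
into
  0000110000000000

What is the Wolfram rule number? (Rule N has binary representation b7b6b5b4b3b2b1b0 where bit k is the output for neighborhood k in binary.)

position 14: 111 → 0  (bit 7 = 0)
position 2: 110 → 0  (bit 6 = 0)
position 0: 101 → 0  (bit 5 = 0)
position 3: 100 → 0  (bit 4 = 0)
position 1: 011 → 0  (bit 3 = 0)
position 10: 010 → 0  (bit 2 = 0)
position 6: 001 → 0  (bit 1 = 0)
position 4: 000 → 1  (bit 0 = 1)
bits b7..b0 = 00000001 = 1

1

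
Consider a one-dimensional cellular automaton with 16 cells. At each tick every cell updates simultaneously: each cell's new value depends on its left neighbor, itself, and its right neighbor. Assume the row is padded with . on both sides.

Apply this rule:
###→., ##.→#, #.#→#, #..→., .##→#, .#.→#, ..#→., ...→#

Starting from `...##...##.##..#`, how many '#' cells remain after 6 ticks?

##.##.#.#####..#
#########...#..#
#.......#.#.#..#
#.#####.#####..#
###...###...#..#
#.#.#.#.#.#.#..#
count of #: 8

8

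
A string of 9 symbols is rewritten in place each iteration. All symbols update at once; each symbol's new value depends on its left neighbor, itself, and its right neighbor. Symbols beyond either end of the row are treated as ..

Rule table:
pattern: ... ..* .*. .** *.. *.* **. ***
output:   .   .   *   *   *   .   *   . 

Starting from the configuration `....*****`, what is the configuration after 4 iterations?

....*.*.*

....*...*
....**..*
....***.*
....*.*.*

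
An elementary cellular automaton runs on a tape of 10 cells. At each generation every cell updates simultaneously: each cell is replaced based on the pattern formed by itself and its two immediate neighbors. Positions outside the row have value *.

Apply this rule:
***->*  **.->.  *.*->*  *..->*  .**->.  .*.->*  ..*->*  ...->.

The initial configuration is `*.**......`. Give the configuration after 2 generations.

generation 1: .*..*....*
generation 2: ******..*.

******..*.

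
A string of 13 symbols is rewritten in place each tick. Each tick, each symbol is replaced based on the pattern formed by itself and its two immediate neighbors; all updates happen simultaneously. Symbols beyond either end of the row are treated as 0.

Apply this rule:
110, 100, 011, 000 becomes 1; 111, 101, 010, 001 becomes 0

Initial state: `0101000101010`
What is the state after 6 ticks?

tick 1: 0000110000001
tick 2: 1110111111100
tick 3: 1010100000111
tick 4: 0000011110101
tick 5: 1111010010000
tick 6: 1001001001111

1001001001111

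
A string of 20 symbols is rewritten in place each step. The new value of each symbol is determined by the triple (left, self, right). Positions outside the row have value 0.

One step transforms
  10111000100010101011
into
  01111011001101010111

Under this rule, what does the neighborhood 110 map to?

1

At position 4 the neighborhood is 110; the next row has 1 there.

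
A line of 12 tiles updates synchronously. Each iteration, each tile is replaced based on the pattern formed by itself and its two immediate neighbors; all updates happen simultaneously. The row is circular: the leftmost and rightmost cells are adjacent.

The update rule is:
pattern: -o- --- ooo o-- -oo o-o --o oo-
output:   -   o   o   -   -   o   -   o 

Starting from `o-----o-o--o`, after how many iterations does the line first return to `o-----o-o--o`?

o-ooo--o----
-o-oo----oo-
--o-o-oo--o-
o--o-o-o----
----o-o--oo-
ooo--o----o-
-oo----oo--o
o-o-oo--o---
-o-o-o----o-
--o-o--oo---
o--o----o-oo
o----oo--o-o
o-oo--o---o-
-o-o----o--o
o-o--oo-----
-o----o-ooo-
---oo--o-oo-
oo--o---o-o-
-o----o--o-o
o--oo-----o-
----o-ooo--o
-oo--o-oo---
--o---o-o-oo
----o--o-o-o
-oo-----o-o-
--o-ooo--o--
o--o-oo----o
o---o-o-oo--
--o--o-o-o--
o-----o-o--o

30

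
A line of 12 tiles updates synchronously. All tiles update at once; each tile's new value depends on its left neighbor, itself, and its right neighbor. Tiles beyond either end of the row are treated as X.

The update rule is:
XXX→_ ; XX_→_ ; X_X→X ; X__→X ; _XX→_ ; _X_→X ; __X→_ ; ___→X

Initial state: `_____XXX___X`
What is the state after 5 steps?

XX____XX_XX_

XXXX____XX__
____XXX___X_
XXX____XX_XX
___XXX___X__
XX____XX_XX_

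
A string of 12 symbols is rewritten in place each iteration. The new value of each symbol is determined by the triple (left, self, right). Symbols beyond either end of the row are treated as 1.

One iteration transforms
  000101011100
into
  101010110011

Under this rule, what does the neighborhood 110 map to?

0

At position 9 the neighborhood is 110; the next row has 0 there.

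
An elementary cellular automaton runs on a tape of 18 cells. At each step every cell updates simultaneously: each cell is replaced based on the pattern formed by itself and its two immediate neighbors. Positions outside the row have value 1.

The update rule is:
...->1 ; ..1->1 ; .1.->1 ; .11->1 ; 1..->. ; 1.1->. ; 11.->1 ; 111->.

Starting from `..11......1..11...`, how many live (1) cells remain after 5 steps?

9

step 1: .111.111111.111.11
step 2: .1.1.1....1.1.1.1.
step 3: .1.1.1.1111.1.1.1.
step 4: .1.1.1.1..1.1.1.1.
step 5: .1.1.1.1.11.1.1.1.
count of 1: 9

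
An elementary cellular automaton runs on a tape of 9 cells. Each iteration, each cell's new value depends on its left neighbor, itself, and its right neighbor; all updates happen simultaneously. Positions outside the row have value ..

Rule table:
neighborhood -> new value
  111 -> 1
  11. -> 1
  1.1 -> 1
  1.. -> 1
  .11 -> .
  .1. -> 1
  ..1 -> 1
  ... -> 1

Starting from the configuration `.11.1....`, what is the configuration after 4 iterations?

iteration 1: 1.1111111
iteration 2: 11.111111
iteration 3: .11.11111
iteration 4: 1.11.1111

1.11.1111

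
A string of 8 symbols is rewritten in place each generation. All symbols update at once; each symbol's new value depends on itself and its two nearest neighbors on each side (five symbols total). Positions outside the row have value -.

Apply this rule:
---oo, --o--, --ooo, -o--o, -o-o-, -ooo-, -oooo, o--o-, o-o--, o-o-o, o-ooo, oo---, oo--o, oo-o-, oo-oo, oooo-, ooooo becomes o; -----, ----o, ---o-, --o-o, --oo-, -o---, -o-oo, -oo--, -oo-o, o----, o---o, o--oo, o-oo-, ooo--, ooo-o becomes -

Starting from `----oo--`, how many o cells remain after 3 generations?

5

---o--o-
---oooo-
--oooo-o
count of o: 5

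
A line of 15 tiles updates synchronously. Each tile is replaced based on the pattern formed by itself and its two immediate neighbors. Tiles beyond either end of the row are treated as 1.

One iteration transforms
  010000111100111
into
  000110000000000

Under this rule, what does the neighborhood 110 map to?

0

At position 9 the neighborhood is 110; the next row has 0 there.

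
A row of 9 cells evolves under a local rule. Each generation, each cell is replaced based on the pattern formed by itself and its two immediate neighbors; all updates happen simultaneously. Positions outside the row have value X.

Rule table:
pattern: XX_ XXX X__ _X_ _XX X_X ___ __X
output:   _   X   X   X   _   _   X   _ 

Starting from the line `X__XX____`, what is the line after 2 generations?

generation 1: _X___XXX_
generation 2: _XXX__X__

_XXX__X__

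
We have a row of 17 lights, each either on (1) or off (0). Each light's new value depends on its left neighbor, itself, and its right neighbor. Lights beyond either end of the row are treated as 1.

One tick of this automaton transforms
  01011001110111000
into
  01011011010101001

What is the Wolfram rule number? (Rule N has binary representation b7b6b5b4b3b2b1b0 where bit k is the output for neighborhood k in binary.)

78

position 8: 111 → 0  (bit 7 = 0)
position 4: 110 → 1  (bit 6 = 1)
position 0: 101 → 0  (bit 5 = 0)
position 5: 100 → 0  (bit 4 = 0)
position 3: 011 → 1  (bit 3 = 1)
position 1: 010 → 1  (bit 2 = 1)
position 6: 001 → 1  (bit 1 = 1)
position 15: 000 → 0  (bit 0 = 0)
bits b7..b0 = 01001110 = 78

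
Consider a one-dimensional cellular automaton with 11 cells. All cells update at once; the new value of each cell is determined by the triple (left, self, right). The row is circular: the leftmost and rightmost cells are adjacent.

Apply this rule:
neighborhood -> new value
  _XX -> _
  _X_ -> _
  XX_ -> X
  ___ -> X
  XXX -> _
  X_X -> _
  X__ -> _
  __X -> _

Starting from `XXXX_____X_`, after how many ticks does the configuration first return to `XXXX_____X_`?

___X_XXX___
XX_____X_XX
_X_XXX_____
_____X_XXXX
_XXX______X
___X_XXXX__
XX______X_X
_X_XXXX____
______X_XXX
_XXXX_____X
____X_XXX__
XXX_____X_X
__X_XXX____
X_____X_XXX
X_XXX______
____X_XXXX_
XXX______X_
__X_XXXX___
X______X_XX
X_XXXX_____
_____X_XXX_
XXXX_____X_

22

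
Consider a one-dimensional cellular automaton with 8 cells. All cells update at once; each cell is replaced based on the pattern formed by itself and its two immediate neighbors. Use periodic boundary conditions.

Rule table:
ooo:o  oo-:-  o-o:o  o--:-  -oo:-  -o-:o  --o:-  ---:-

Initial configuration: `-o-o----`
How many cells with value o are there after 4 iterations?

1

-ooo----
--o-----
--o-----  (fixed point — unchanged through iteration 4)
count of o: 1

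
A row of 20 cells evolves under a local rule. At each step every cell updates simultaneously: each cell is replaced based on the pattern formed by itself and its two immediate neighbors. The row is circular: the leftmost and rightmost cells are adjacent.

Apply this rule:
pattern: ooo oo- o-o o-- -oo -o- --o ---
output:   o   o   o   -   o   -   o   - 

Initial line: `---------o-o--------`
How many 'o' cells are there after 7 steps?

2

step 1: --------o-o---------
step 2: -------o-o----------
step 3: ------o-o-----------
step 4: -----o-o------------
step 5: ----o-o-------------
step 6: ---o-o--------------
step 7: --o-o---------------
count of o: 2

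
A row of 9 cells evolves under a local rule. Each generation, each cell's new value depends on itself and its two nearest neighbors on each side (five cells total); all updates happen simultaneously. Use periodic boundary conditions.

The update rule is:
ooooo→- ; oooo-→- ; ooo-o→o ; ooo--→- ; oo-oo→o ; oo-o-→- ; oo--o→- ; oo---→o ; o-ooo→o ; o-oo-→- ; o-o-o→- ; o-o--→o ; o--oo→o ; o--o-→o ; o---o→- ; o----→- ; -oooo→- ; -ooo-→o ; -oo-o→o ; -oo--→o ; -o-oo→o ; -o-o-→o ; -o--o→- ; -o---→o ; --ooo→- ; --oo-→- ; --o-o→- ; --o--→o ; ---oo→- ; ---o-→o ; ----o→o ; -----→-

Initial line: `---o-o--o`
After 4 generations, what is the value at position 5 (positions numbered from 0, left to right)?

o

o-o-oo-oo
o--o-oooo
--o-oo---
oo-o-oo--
position 5 holds o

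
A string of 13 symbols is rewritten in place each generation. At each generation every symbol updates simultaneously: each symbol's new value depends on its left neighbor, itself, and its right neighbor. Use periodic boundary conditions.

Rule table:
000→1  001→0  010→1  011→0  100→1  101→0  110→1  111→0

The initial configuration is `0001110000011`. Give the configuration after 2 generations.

generation 1: 1100011111001
generation 2: 0111000001100

0111000001100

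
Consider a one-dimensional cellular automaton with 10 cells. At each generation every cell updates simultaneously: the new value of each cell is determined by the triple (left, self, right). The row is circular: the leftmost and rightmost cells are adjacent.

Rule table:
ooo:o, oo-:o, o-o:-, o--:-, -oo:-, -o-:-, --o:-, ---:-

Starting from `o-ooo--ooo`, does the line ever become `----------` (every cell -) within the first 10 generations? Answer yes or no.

generation 1: o--oo---oo
generation 2: o---o----o
generation 3: o---------
generation 4: ----------
all cells are - at generation 4

yes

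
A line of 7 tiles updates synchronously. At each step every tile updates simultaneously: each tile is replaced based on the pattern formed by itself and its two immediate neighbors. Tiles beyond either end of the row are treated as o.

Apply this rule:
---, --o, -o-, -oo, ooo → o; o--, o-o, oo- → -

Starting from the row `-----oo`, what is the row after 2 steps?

-oooooo

-oooooo
-oooooo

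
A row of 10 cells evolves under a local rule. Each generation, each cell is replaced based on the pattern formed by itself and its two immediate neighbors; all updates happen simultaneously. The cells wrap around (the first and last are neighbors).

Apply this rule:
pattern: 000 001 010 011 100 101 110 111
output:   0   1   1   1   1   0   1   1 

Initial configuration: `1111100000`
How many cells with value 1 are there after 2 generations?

1111110001
1111111011
count of 1: 9

9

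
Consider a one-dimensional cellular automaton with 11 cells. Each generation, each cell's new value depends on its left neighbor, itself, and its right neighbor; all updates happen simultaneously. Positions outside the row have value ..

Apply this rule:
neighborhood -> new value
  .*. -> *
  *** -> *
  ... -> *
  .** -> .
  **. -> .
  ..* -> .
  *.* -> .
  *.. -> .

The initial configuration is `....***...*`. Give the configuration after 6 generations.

.*.*.*..*.*

***..*..*.*
.*...*..*.*
.*.*.*..*.*
.*.*.*..*.*  (fixed point — unchanged through generation 6)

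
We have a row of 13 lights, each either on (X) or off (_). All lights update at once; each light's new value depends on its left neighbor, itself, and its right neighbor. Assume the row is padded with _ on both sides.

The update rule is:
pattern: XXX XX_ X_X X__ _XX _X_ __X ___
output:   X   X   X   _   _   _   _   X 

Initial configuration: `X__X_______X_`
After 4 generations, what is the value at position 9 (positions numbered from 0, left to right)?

X

_____XXXXX___
XXXX__XXXX_XX
_XXX___XXXX_X
__XX_X__XXXX_
position 9 holds X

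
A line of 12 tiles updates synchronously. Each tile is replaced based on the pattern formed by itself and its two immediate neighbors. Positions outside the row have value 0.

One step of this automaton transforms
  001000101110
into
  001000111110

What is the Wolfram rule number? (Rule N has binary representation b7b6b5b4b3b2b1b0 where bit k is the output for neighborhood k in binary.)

position 9: 111 → 1  (bit 7 = 1)
position 10: 110 → 1  (bit 6 = 1)
position 7: 101 → 1  (bit 5 = 1)
position 3: 100 → 0  (bit 4 = 0)
position 8: 011 → 1  (bit 3 = 1)
position 2: 010 → 1  (bit 2 = 1)
position 1: 001 → 0  (bit 1 = 0)
position 0: 000 → 0  (bit 0 = 0)
bits b7..b0 = 11101100 = 236

236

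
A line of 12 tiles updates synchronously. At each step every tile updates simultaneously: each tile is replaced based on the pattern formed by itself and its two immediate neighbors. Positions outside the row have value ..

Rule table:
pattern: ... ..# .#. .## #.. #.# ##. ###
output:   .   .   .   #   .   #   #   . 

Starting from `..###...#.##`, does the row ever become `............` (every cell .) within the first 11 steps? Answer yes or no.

..#.#....###
...#.....#.#
..........#.
............
all cells are . at step 4

yes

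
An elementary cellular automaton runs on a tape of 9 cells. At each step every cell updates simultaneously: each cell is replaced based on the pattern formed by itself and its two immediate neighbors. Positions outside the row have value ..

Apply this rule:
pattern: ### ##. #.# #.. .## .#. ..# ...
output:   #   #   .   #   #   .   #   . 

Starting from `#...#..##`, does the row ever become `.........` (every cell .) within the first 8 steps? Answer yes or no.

no

.#.#.####
#....####
.#..#####
#.#######
..#######
.########
#########
#########
step 8 is #########, still not uniform .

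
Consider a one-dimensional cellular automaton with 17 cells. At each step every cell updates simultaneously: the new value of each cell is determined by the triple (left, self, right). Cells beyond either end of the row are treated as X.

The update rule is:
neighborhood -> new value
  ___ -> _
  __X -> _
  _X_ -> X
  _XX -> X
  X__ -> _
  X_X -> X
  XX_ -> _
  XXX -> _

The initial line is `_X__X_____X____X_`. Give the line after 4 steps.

____X_____X____X_

step 1: XX__X_____X____XX
step 2: ____X_____X____X_
step 3: ____X_____X____XX
step 4: ____X_____X____X_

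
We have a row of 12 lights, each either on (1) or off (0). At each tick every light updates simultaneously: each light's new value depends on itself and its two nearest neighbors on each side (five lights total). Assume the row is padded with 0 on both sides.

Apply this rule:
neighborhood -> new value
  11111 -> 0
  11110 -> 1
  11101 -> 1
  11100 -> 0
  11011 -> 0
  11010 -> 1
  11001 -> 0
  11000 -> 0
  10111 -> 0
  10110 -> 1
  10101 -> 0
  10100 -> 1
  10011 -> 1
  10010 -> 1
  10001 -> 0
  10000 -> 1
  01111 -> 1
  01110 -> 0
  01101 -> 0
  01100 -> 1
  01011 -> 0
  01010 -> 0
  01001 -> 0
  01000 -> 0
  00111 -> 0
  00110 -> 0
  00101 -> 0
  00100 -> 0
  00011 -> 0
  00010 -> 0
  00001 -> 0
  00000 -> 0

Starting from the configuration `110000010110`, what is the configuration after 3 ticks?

tick 1: 010100000110
tick 2: 000101000010
tick 3: 000001010000

000001010000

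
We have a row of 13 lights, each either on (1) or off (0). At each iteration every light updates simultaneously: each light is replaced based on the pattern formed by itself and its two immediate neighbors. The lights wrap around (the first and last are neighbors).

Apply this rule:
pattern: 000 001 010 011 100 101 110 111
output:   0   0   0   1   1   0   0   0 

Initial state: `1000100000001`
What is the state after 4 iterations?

0100010000001
0010001000000
0001000100000
0000100010000

0000100010000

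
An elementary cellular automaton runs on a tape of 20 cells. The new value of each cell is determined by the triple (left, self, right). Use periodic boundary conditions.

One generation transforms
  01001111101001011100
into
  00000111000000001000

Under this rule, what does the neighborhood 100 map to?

At position 2 the neighborhood is 100; the next row has 0 there.

0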